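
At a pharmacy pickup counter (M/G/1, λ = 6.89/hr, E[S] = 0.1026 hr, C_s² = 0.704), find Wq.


ρ = λ·E[S] = 6.89·0.1026 = 0.7069
E[S²] = E[S]²(1+C_s²) = 0.1026²·(1+0.704) = 0.017938
Wq = λ·E[S²]/(2(1−ρ)) = 6.89·0.017938/(2·0.2931) = 0.21084 hr

Final: 0.21084 hr


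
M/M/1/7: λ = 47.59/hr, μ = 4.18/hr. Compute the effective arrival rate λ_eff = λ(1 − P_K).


ρ = 11.3852; P_K = (1−ρ)ρ^7/(1−ρ^8) = 0.912166
λ_eff = λ(1 − P_K) = 47.59·(1 − 0.912166) = 47.59·0.087834 = 4.1800 /hr

Final: 4.1800 /hr


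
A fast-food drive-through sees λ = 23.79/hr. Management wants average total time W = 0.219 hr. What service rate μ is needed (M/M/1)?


W = 1/(μ−λ) ⇒ μ − λ = 1/W = 1/0.219 = 4.5662
μ = λ + 1/W = 23.79 + 4.5662 = 28.3562 per hr

Final: 28.3562 /hr


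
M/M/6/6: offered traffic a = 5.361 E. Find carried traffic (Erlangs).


B(6,5.361) = 0.218789 (Erlang-B)
Carried load = a(1 − B) = 5.361·(1 − 0.218789) = 5.361·0.781211 = 4.1881 E

Final: 4.1881 Erlangs


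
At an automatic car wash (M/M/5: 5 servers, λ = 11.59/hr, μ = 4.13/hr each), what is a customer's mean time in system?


a = 2.8063; ρ = 0.5613; P₀ = 0.057746
Lq = P₀·a^c·ρ/(c!(1−ρ)²) = 0.24420
Wq = Lq/λ = 0.24420/11.59 = 0.02107 hr
W = Wq + 1/μ = 0.02107 + 0.24213 = 0.26320 hr

Final: 0.26320 hr


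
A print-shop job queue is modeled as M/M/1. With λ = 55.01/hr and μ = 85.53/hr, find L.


ρ = λ/μ = 55.01/85.53 = 0.6432
L = ρ/(1−ρ) = 0.6432/(1 − 0.6432) = 0.6432/0.3568 = 1.8024

Final: 1.8024


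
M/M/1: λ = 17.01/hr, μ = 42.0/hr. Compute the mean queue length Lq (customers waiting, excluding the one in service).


ρ = 17.01/42.0 = 0.4050
Lq = ρ²/(1−ρ) = 0.1640/0.5950 = 0.2757

Final: 0.2757


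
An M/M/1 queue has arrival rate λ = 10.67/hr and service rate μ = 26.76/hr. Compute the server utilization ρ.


ρ = λ/μ = 10.67/26.76 = 0.3987

Final: 0.3987


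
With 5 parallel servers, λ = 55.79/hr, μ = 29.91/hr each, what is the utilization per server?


ρ = λ/(cμ) = 55.79/(5·29.91) = 55.79/149.55 = 0.3731

Final: 0.3731


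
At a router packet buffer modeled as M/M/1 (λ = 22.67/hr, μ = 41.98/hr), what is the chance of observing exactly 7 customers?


ρ = 22.67/41.98 = 0.5400
P_n = (1−ρ)·ρ^n = (1 − 0.5400)·0.5400^7 = 0.4600·0.013393 = 0.006160

Final: 0.006160


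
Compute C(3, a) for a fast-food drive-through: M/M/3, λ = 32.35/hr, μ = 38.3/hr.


a = λ/μ = 0.8446; ρ = a/3 = 0.2815
P₀ = 0.427140 (from M/M/c formula)
C(c,a) = [a^c/(c!(1−ρ))]·P₀ = [0.60260/(6·0.7185)]·0.427140
= 0.13979·0.427140 = 0.059710

Final: 0.059710


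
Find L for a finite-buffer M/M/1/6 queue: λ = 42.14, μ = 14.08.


ρ = 42.14/14.08 = 2.9929
L = ρ[1 − (K+1)ρ^K + Kρ^(K+1)] / [(1−ρ)(1−ρ^(K+1))]
Numerator: 2.9929·(1 − 7·718.705981 + 6·2151.013496) = 23572.478846
Denominator: (-1.9929)·(-2150.013496) = 4284.757010
L = 23572.478846/4284.757010 = 5.5015

Final: 5.5015


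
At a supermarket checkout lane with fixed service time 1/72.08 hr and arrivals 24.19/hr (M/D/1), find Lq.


ρ = 24.19/72.08 = 0.3356
M/D/1: Lq = ρ²/(2(1−ρ)) = 0.1126/(2·0.6644) = 0.08476

Final: 0.08476


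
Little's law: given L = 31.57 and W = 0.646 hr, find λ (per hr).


λ = L/W = 31.57/0.646 = 48.8700 /hr

Final: 48.8700 /hr


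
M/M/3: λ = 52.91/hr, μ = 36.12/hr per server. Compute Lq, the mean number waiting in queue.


a = λ/μ = 1.4648; ρ = a/3 = 0.4883
P₀ = 0.219229
Lq = P₀·a^c·ρ / (c!·(1−ρ)²) = 0.219229·3.14319·0.4883/(6·0.26186)
= 0.21415

Final: 0.21415


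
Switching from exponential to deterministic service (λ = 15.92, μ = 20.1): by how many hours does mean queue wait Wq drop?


ρ = 15.92/20.1 = 0.7920
Wq(M/M/1) = ρ/(μ−λ) = 0.7920/4.18 = 0.18948 hr
Wq(M/D/1) = ρ/(2(μ−λ)) = 0.09474 hr
Savings = 0.18948 − 0.09474 = 0.09474 hr

Final: 0.09474 hr


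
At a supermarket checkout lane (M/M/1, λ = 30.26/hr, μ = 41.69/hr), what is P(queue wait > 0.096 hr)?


ρ = 30.26/41.69 = 0.7258
P(Wq > t) = ρ·e^{−(μ−λ)t} = 0.7258·e^{−1.0973}
= 0.7258·0.333778 = 0.242267

Final: 0.242267


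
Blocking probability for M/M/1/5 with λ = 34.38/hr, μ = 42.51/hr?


ρ = λ/μ = 34.38/42.51 = 0.8088
P_K = (1−ρ)ρ^K/(1−ρ^(K+1)) = (0.1912·0.345998)/(1 − 0.279826)
= 0.066172/0.720174 = 0.091883

Final: 0.091883


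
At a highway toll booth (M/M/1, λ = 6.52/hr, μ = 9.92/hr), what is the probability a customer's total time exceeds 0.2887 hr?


W ~ Exponential(μ−λ) for M/M/1.
μ − λ = 9.92 − 6.52 = 3.4000
P(W > t) = e^{−(μ−λ)t} = e^{−0.9816} = 0.374719

Final: 0.374719


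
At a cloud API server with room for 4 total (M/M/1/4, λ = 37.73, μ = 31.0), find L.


ρ = 37.73/31.0 = 1.2171
L = ρ[1 − (K+1)ρ^K + Kρ^(K+1)] / [(1−ρ)(1−ρ^(K+1))]
Numerator: 1.2171·(1 − 5·2.194322 + 4·2.670703) = 0.865598
Denominator: (-0.2171)·(-1.670703) = 0.362704
L = 0.865598/0.362704 = 2.3865

Final: 2.3865


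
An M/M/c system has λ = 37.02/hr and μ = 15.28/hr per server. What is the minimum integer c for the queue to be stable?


Stability requires cμ > λ ⇔ c > λ/μ.
λ/μ = 37.02/15.28 = 2.4228
Minimum integer c = ⌊2.4228⌋ + 1 = 3
Check: 3·15.28 = 45.84 > 37.02, while 2·15.28 = 30.56 ≤ 37.02

Final: 3 servers


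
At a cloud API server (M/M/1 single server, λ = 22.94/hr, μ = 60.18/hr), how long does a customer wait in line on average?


ρ = 22.94/60.18 = 0.3812
Wq = ρ/(μ−λ) = 0.3812/(60.18 − 22.94) = 0.3812/37.24 = 0.01024 hr

Final: 0.01024 hr


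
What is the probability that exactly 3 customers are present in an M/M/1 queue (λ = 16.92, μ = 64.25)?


ρ = 16.92/64.25 = 0.2633
P_n = (1−ρ)·ρ^n = (1 − 0.2633)·0.2633^3 = 0.7367·0.018263 = 0.013454

Final: 0.013454


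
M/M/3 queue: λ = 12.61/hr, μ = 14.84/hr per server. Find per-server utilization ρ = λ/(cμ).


ρ = λ/(cμ) = 12.61/(3·14.84) = 12.61/44.52 = 0.2832

Final: 0.2832


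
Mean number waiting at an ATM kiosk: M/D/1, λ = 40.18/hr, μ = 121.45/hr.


ρ = 40.18/121.45 = 0.3308
M/D/1: Lq = ρ²/(2(1−ρ)) = 0.1095/(2·0.6692) = 0.08178

Final: 0.08178


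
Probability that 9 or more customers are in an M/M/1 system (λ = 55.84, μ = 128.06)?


ρ = 55.84/128.06 = 0.4360
P(N ≥ n) = ρ^n = 0.4360^9 = 0.0005699

Final: 0.0005699


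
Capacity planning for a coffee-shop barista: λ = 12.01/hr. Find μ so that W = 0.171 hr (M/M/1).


W = 1/(μ−λ) ⇒ μ − λ = 1/W = 1/0.171 = 5.8480
μ = λ + 1/W = 12.01 + 5.8480 = 17.8580 per hr

Final: 17.8580 /hr


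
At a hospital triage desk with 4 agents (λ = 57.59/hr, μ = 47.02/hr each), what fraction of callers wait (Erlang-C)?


a = λ/μ = 1.2248; ρ = a/4 = 0.3062
P₀ = 0.292720 (from M/M/c formula)
C(c,a) = [a^c/(c!(1−ρ))]·P₀ = [2.25039/(24·0.6938)]·0.292720
= 0.13515·0.292720 = 0.039561

Final: 0.039561


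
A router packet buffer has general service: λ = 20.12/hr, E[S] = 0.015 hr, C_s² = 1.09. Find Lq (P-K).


ρ = λ·E[S] = 20.12·0.015 = 0.3018
Lq = ρ²(1+C_s²)/(2(1−ρ)) = 0.09108·(1+1.09)/(2·0.6982)
= 0.09108·2.0900/1.3964 = 0.13632

Final: 0.13632


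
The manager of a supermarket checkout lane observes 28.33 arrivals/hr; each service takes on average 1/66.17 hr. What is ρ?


ρ = λ/μ = 28.33/66.17 = 0.4281

Final: 0.4281


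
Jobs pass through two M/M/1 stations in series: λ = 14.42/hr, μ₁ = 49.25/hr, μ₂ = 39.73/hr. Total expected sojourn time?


Each node sees arrival rate λ = 14.42/hr (tandem ⇒ throughput preserved).
W₁ = 1/(μ₁−λ) = 1/(49.25−14.42) = 0.02871 hr
W₂ = 1/(μ₂−λ) = 1/(39.73−14.42) = 0.03951 hr
W_total = W₁ + W₂ = 0.02871 + 0.03951 = 0.06822 hr

Final: 0.06822 hr


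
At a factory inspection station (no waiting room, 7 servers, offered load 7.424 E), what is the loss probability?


B(c,a) = (a^c/c!) / Σ_{k=0}^{c} a^k/k!
a^7/7! = 246.623925
Σ terms (k=0..7): 1.00000 + 7.42400 + 27.55789 + 68.19659 + 126.57287 + 187.93539 + 232.53872 + 246.62393 = 897.849378
B = 246.623925/897.849378 = 0.274683

Final: 0.274683


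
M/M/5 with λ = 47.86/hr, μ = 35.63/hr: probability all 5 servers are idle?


a = λ/μ = 47.86/35.63 = 1.3433; ρ = a/c = 0.2687
Σ_{k=0}^{4} a^k/k! (terms k=0..4) = 1.00000 + 1.34325 + 0.90216 + 0.40394 + 0.13565 = 3.78500
Tail: a^5/(5!(1−ρ)) = 4.37305/(120·0.7313) = 0.04983
P₀ = 1/(3.78500 + 0.04983) = 1/3.83483 = 0.260768

Final: 0.260768


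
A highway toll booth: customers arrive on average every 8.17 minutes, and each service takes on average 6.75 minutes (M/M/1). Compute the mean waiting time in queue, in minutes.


λ = 60/8.17 = 7.3439 /hr
μ = 60/6.75 = 8.8889 /hr
ρ = λ/μ = 7.3439/8.8889 = 0.8262
Wq = ρ/(μ−λ) = 0.8262/(8.8889−7.3439) = 0.53477 hr
In minutes: 0.53477·60 = 32.086 min

Final: 32.086 min


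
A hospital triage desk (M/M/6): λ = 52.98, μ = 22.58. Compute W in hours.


a = 2.3463; ρ = 0.3911; P₀ = 0.095349
Lq = P₀·a^c·ρ/(c!(1−ρ)²) = 0.02330
Wq = Lq/λ = 0.02330/52.98 = 0.0004398 hr
W = Wq + 1/μ = 0.0004398 + 0.04429 = 0.04473 hr

Final: 0.04473 hr


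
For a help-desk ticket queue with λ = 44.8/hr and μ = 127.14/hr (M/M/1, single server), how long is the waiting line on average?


ρ = 44.8/127.14 = 0.3524
Lq = ρ²/(1−ρ) = 0.1242/0.6476 = 0.1917

Final: 0.1917


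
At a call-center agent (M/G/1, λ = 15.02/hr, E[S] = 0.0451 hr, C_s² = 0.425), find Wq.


ρ = λ·E[S] = 15.02·0.0451 = 0.6774
E[S²] = E[S]²(1+C_s²) = 0.0451²·(1+0.425) = 0.002898
Wq = λ·E[S²]/(2(1−ρ)) = 15.02·0.002898/(2·0.3226) = 0.06748 hr

Final: 0.06748 hr


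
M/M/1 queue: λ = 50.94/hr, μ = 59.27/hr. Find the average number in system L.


ρ = λ/μ = 50.94/59.27 = 0.8595
L = ρ/(1−ρ) = 0.8595/(1 − 0.8595) = 0.8595/0.1405 = 6.1152

Final: 6.1152


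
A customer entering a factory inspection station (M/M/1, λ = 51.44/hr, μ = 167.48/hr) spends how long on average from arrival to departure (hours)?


W = 1/(μ−λ) = 1/(167.48 − 51.44) = 1/116.04 = 0.008618 hr

Final: 0.008618 hr


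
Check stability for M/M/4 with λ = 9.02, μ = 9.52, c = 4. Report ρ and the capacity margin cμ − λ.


Total capacity cμ = 4·9.52 = 38.08/hr
ρ = λ/(cμ) = 9.02/38.08 = 0.2369
Stable ⇔ ρ < 1: YES
Spare capacity = cμ − λ = 38.08 − 9.02 = 29.06/hr

Final: ρ = 0.2369; stable; margin = 29.06/hr


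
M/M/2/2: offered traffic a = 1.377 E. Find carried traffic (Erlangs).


B(2,1.377) = 0.285127 (Erlang-B)
Carried load = a(1 − B) = 1.377·(1 − 0.285127) = 1.377·0.714873 = 0.9844 E

Final: 0.9844 Erlangs


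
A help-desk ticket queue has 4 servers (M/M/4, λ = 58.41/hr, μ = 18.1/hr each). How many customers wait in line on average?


a = λ/μ = 3.2271; ρ = a/4 = 0.8068
P₀ = 0.026028
Lq = P₀·a^c·ρ / (c!·(1−ρ)²) = 0.026028·108.45124·0.8068/(24·0.03734)
= 2.54127

Final: 2.54127


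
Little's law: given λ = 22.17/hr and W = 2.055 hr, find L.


L = λW = 22.17·2.055 = 45.5594

Final: 45.5594


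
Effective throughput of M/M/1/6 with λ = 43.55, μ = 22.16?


ρ = 1.9653; P_K = (1−ρ)ρ^6/(1−ρ^7) = 0.495536
λ_eff = λ(1 − P_K) = 43.55·(1 − 0.495536) = 43.55·0.504464 = 21.9694 /hr

Final: 21.9694 /hr


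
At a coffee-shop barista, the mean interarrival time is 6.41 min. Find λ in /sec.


λ = 1/(interarrival time) in consistent units.
1 second = 0.0166667 min, so λ = 0.0166667/6.41 = 0.002600 per second

Final: 0.002600 /sec


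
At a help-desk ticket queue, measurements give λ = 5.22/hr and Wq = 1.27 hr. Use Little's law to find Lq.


Lq = λWq = 5.22·1.27 = 6.6294

Final: 6.6294


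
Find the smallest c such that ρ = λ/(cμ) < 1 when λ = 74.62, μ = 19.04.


Stability requires cμ > λ ⇔ c > λ/μ.
λ/μ = 74.62/19.04 = 3.9191
Minimum integer c = ⌊3.9191⌋ + 1 = 4
Check: 4·19.04 = 76.16 > 74.62, while 3·19.04 = 57.12 ≤ 74.62

Final: 4 servers


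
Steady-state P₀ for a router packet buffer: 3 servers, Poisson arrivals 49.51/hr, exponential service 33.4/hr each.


a = λ/μ = 49.51/33.4 = 1.4823; ρ = a/c = 0.4941
Σ_{k=0}^{2} a^k/k! (terms k=0..2) = 1.00000 + 1.48234 + 1.09866 = 3.58099
Tail: a^3/(3!(1−ρ)) = 3.25716/(6·0.5059) = 1.07308
P₀ = 1/(3.58099 + 1.07308) = 1/4.65408 = 0.214865

Final: 0.214865


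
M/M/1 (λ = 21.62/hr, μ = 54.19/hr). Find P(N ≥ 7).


ρ = 21.62/54.19 = 0.3990
P(N ≥ n) = ρ^n = 0.3990^7 = 0.001609

Final: 0.001609


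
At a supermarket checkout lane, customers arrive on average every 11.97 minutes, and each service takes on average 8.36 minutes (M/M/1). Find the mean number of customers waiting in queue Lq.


λ = 60/11.97 = 5.0125 /hr
μ = 60/8.36 = 7.1770 /hr
ρ = λ/μ = 5.0125/7.1770 = 0.6984
Lq = ρ²/(1−ρ) = 0.4878/0.3016 = 1.6174

Final: 1.6174


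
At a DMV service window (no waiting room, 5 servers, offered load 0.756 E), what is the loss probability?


B(c,a) = (a^c/c!) / Σ_{k=0}^{c} a^k/k!
a^5/5! = 0.002058
Σ terms (k=0..5): 1.00000 + 0.75600 + 0.28577 + 0.07201 + 0.01361 + 0.002058 = 2.129450
B = 0.002058/2.129450 = 0.0009664

Final: 0.0009664


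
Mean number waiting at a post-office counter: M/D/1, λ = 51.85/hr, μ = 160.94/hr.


ρ = 51.85/160.94 = 0.3222
M/D/1: Lq = ρ²/(2(1−ρ)) = 0.1038/(2·0.6778) = 0.07656

Final: 0.07656


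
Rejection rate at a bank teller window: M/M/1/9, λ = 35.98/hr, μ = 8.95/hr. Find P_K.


ρ = λ/μ = 35.98/8.95 = 4.0201
P_K = (1−ρ)ρ^K/(1−ρ^(K+1)) = (-3.0201·274247.775288)/(1 − 1102506.698869)
= -828258.923580/-1102505.698869 = 0.751251

Final: 0.751251


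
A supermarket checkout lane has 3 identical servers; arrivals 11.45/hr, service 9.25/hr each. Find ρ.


ρ = λ/(cμ) = 11.45/(3·9.25) = 11.45/27.75 = 0.4126

Final: 0.4126


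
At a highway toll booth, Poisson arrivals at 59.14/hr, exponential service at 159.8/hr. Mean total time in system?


W = 1/(μ−λ) = 1/(159.8 − 59.14) = 1/100.66 = 0.009934 hr

Final: 0.009934 hr


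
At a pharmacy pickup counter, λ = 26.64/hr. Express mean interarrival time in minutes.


Mean interarrival time = 1/λ = 1/26.64 hour = 0.03754 hour
In minutes: 0.03754 × 60 = 2.2523 min

Final: 2.2523 min


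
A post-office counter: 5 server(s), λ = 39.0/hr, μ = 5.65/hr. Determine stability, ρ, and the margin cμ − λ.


Total capacity cμ = 5·5.65 = 28.25/hr
ρ = λ/(cμ) = 39.0/28.25 = 1.3805
Stable ⇔ ρ < 1: NO
Spare capacity = cμ − λ = 28.25 − 39.0 = -10.75/hr

Final: ρ = 1.3805; unstable; margin = -10.75/hr


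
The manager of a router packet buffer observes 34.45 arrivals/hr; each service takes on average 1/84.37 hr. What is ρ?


ρ = λ/μ = 34.45/84.37 = 0.4083

Final: 0.4083


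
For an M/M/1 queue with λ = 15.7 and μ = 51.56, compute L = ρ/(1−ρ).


ρ = λ/μ = 15.7/51.56 = 0.3045
L = ρ/(1−ρ) = 0.3045/(1 − 0.3045) = 0.3045/0.6955 = 0.4378

Final: 0.4378


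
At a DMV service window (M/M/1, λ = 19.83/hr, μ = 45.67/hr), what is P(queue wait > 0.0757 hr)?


ρ = 19.83/45.67 = 0.4342
P(Wq > t) = ρ·e^{−(μ−λ)t} = 0.4342·e^{−1.9561}
= 0.4342·0.141411 = 0.061401

Final: 0.061401


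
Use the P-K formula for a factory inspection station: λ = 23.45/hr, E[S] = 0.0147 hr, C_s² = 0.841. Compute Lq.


ρ = λ·E[S] = 23.45·0.0147 = 0.3447
Lq = ρ²(1+C_s²)/(2(1−ρ)) = 0.1188·(1+0.841)/(2·0.6553)
= 0.1188·1.8410/1.3106 = 0.16692

Final: 0.16692


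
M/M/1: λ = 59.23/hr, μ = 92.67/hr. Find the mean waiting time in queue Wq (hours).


ρ = 59.23/92.67 = 0.6391
Wq = ρ/(μ−λ) = 0.6391/(92.67 − 59.23) = 0.6391/33.44 = 0.01911 hr

Final: 0.01911 hr


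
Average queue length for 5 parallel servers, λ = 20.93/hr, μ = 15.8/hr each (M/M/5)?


a = λ/μ = 1.3247; ρ = a/5 = 0.2649
P₀ = 0.265672
Lq = P₀·a^c·ρ / (c!·(1−ρ)²) = 0.265672·4.07907·0.2649/(120·0.54032)
= 0.004428

Final: 0.004428


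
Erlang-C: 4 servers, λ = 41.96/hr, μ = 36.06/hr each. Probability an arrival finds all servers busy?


a = λ/μ = 1.1636; ρ = a/4 = 0.2909
P₀ = 0.311436 (from M/M/c formula)
C(c,a) = [a^c/(c!(1−ρ))]·P₀ = [1.83332/(24·0.7091)]·0.311436
= 0.10773·0.311436 = 0.033550

Final: 0.033550


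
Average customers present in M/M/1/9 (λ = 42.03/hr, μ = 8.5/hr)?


ρ = 42.03/8.5 = 4.9447
L = ρ[1 − (K+1)ρ^K + Kρ^(K+1)] / [(1−ρ)(1−ρ^(K+1))]
Numerator: 4.9447·(1 − 10·1767112.417262 + 9·8737851.164415) = 301476429.766814
Denominator: (-3.9447)·(-8737850.164415) = 34468248.942686
L = 301476429.766814/34468248.942686 = 8.7465

Final: 8.7465


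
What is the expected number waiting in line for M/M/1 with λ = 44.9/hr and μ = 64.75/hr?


ρ = 44.9/64.75 = 0.6934
Lq = ρ²/(1−ρ) = 0.4809/0.3066 = 1.5685

Final: 1.5685


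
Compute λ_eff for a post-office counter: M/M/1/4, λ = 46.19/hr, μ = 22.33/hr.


ρ = 2.0685; P_K = (1−ρ)ρ^4/(1−ρ^5) = 0.530572
λ_eff = λ(1 − P_K) = 46.19·(1 − 0.530572) = 46.19·0.469428 = 21.6829 /hr

Final: 21.6829 /hr


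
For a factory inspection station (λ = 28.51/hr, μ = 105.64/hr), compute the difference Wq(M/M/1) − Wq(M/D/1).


ρ = 28.51/105.64 = 0.2699
Wq(M/M/1) = ρ/(μ−λ) = 0.2699/77.13 = 0.003499 hr
Wq(M/D/1) = ρ/(2(μ−λ)) = 0.001750 hr
Savings = 0.003499 − 0.001750 = 0.001750 hr

Final: 0.001750 hr


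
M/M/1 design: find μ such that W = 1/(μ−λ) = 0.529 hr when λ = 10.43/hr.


W = 1/(μ−λ) ⇒ μ − λ = 1/W = 1/0.529 = 1.8904
μ = λ + 1/W = 10.43 + 1.8904 = 12.3204 per hr

Final: 12.3204 /hr


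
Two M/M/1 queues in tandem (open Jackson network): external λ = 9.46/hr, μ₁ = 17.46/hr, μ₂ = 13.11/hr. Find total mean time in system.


Each node sees arrival rate λ = 9.46/hr (tandem ⇒ throughput preserved).
W₁ = 1/(μ₁−λ) = 1/(17.46−9.46) = 0.12500 hr
W₂ = 1/(μ₂−λ) = 1/(13.11−9.46) = 0.27397 hr
W_total = W₁ + W₂ = 0.12500 + 0.27397 = 0.39897 hr

Final: 0.39897 hr


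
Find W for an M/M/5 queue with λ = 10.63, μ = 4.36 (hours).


a = 2.4381; ρ = 0.4876; P₀ = 0.085478
Lq = P₀·a^c·ρ/(c!(1−ρ)²) = 0.11397
Wq = Lq/λ = 0.11397/10.63 = 0.01072 hr
W = Wq + 1/μ = 0.01072 + 0.22936 = 0.24008 hr

Final: 0.24008 hr


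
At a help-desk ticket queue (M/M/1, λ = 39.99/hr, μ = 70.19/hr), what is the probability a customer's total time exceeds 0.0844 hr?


W ~ Exponential(μ−λ) for M/M/1.
μ − λ = 70.19 − 39.99 = 30.2000
P(W > t) = e^{−(μ−λ)t} = e^{−2.5489} = 0.078169

Final: 0.078169


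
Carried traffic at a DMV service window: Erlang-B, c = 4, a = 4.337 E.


B(4,4.337) = 0.342196 (Erlang-B)
Carried load = a(1 − B) = 4.337·(1 − 0.342196) = 4.337·0.657804 = 2.8529 E

Final: 2.8529 Erlangs


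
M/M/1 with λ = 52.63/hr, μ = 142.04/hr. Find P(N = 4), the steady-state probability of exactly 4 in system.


ρ = 52.63/142.04 = 0.3705
P_n = (1−ρ)·ρ^n = (1 − 0.3705)·0.3705^4 = 0.6295·0.018849 = 0.011865

Final: 0.011865


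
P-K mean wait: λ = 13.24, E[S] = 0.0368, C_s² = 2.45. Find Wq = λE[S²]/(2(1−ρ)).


ρ = λ·E[S] = 13.24·0.0368 = 0.4872
E[S²] = E[S]²(1+C_s²) = 0.0368²·(1+2.45) = 0.004672
Wq = λ·E[S²]/(2(1−ρ)) = 13.24·0.004672/(2·0.5128) = 0.06032 hr

Final: 0.06032 hr


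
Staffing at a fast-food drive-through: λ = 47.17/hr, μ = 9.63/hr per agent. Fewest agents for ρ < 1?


Stability requires cμ > λ ⇔ c > λ/μ.
λ/μ = 47.17/9.63 = 4.8982
Minimum integer c = ⌊4.8982⌋ + 1 = 5
Check: 5·9.63 = 48.15 > 47.17, while 4·9.63 = 38.52 ≤ 47.17

Final: 5 servers


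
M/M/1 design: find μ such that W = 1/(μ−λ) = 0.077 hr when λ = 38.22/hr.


W = 1/(μ−λ) ⇒ μ − λ = 1/W = 1/0.077 = 12.9870
μ = λ + 1/W = 38.22 + 12.9870 = 51.2070 per hr

Final: 51.2070 /hr


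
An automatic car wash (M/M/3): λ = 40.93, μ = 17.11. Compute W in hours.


a = 2.3922; ρ = 0.7974; P₀ = 0.057097
Lq = P₀·a^c·ρ/(c!(1−ρ)²) = 2.53037
Wq = Lq/λ = 2.53037/40.93 = 0.06182 hr
W = Wq + 1/μ = 0.06182 + 0.05845 = 0.12027 hr

Final: 0.12027 hr


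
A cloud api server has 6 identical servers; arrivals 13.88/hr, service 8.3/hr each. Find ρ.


ρ = λ/(cμ) = 13.88/(6·8.3) = 13.88/49.80 = 0.2787

Final: 0.2787


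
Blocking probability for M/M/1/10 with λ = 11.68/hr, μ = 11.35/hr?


ρ = λ/μ = 11.68/11.35 = 1.0291
P_K = (1−ρ)ρ^K/(1−ρ^(K+1)) = (-0.02907·1.331894)/(1 − 1.370619)
= -0.038725/-0.370619 = 0.104486

Final: 0.104486


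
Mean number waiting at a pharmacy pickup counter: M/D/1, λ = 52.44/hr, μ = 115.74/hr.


ρ = 52.44/115.74 = 0.4531
M/D/1: Lq = ρ²/(2(1−ρ)) = 0.2053/(2·0.5469) = 0.18768

Final: 0.18768


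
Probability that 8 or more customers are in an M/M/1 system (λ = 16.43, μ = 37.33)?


ρ = 16.43/37.33 = 0.4401
P(N ≥ n) = ρ^n = 0.4401^8 = 0.001408

Final: 0.001408


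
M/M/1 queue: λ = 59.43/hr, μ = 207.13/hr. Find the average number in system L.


ρ = λ/μ = 59.43/207.13 = 0.2869
L = ρ/(1−ρ) = 0.2869/(1 − 0.2869) = 0.2869/0.7131 = 0.4024

Final: 0.4024


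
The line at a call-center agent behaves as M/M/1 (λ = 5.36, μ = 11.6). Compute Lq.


ρ = 5.36/11.6 = 0.4621
Lq = ρ²/(1−ρ) = 0.2135/0.5379 = 0.3969

Final: 0.3969


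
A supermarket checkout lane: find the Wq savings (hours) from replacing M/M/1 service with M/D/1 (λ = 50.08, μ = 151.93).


ρ = 50.08/151.93 = 0.3296
Wq(M/M/1) = ρ/(μ−λ) = 0.3296/101.85 = 0.003236 hr
Wq(M/D/1) = ρ/(2(μ−λ)) = 0.001618 hr
Savings = 0.003236 − 0.001618 = 0.001618 hr

Final: 0.001618 hr


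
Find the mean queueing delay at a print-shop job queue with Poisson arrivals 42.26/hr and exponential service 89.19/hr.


ρ = 42.26/89.19 = 0.4738
Wq = ρ/(μ−λ) = 0.4738/(89.19 − 42.26) = 0.4738/46.93 = 0.01010 hr

Final: 0.01010 hr


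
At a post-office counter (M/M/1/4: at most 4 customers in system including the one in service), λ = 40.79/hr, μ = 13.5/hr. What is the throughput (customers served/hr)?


ρ = 3.0215; P_K = (1−ρ)ρ^4/(1−ρ^5) = 0.671704
λ_eff = λ(1 − P_K) = 40.79·(1 − 0.671704) = 40.79·0.328296 = 13.3912 /hr

Final: 13.3912 /hr


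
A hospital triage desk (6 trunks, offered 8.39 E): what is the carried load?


B(6,8.39) = 0.410417 (Erlang-B)
Carried load = a(1 − B) = 8.39·(1 − 0.410417) = 8.39·0.589583 = 4.9466 E

Final: 4.9466 Erlangs


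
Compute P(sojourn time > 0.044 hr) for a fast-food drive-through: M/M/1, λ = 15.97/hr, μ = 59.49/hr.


W ~ Exponential(μ−λ) for M/M/1.
μ − λ = 59.49 − 15.97 = 43.5200
P(W > t) = e^{−(μ−λ)t} = e^{−1.9149} = 0.147360

Final: 0.147360


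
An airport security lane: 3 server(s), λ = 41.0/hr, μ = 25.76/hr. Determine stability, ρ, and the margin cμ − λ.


Total capacity cμ = 3·25.76 = 77.28/hr
ρ = λ/(cμ) = 41.0/77.28 = 0.5305
Stable ⇔ ρ < 1: YES
Spare capacity = cμ − λ = 77.28 − 41.0 = 36.28/hr

Final: ρ = 0.5305; stable; margin = 36.28/hr


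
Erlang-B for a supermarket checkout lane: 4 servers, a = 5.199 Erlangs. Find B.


B(c,a) = (a^c/c!) / Σ_{k=0}^{c} a^k/k!
a^4/4! = 30.441639
Σ terms (k=0..4): 1.00000 + 5.19900 + 13.51480 + 23.42115 + 30.44164 = 73.576589
B = 30.441639/73.576589 = 0.413741

Final: 0.413741


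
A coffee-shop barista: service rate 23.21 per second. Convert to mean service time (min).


Mean service time = 1/μ = 1/23.21 second = 0.04308 second
In minutes: 0.04308 × 0.0166667 = 0.0007181 min

Final: 0.0007181 min


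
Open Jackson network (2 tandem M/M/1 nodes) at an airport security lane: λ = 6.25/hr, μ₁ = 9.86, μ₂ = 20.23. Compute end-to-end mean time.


Each node sees arrival rate λ = 6.25/hr (tandem ⇒ throughput preserved).
W₁ = 1/(μ₁−λ) = 1/(9.86−6.25) = 0.27701 hr
W₂ = 1/(μ₂−λ) = 1/(20.23−6.25) = 0.07153 hr
W_total = W₁ + W₂ = 0.27701 + 0.07153 = 0.34854 hr

Final: 0.34854 hr


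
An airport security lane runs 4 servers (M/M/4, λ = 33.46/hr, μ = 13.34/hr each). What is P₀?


a = λ/μ = 33.46/13.34 = 2.5082; ρ = a/c = 0.6271
Σ_{k=0}^{3} a^k/k! (terms k=0..3) = 1.00000 + 2.50825 + 3.14565 + 2.63002 = 9.28391
Tail: a^4/(4!(1−ρ)) = 39.58042/(24·0.3729) = 4.42213
P₀ = 1/(9.28391 + 4.42213) = 1/13.70605 = 0.072960

Final: 0.072960


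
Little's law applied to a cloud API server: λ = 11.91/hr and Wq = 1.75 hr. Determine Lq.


Lq = λWq = 11.91·1.75 = 20.8425

Final: 20.8425


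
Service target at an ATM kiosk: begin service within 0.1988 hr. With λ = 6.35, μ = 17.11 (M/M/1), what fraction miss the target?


ρ = 6.35/17.11 = 0.3711
P(Wq > t) = ρ·e^{−(μ−λ)t} = 0.3711·e^{−2.1391}
= 0.3711·0.117762 = 0.043705

Final: 0.043705


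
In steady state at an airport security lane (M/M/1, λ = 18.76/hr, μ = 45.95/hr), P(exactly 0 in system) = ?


ρ = 18.76/45.95 = 0.4083
P_n = (1−ρ)·ρ^n = (1 − 0.4083)·0.4083^0 = 0.5917·1.000000 = 0.591730

Final: 0.591730


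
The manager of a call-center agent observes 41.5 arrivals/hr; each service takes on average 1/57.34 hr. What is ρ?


ρ = λ/μ = 41.5/57.34 = 0.7238

Final: 0.7238


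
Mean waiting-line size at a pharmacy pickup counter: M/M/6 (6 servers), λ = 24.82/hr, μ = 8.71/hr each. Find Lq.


a = λ/μ = 2.8496; ρ = a/6 = 0.4749
P₀ = 0.057157
Lq = P₀·a^c·ρ / (c!·(1−ρ)²) = 0.057157·535.42881·0.4749/(720·0.27570)
= 0.07322

Final: 0.07322


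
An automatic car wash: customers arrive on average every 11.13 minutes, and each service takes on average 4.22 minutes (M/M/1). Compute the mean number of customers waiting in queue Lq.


λ = 60/11.13 = 5.3908 /hr
μ = 60/4.22 = 14.2180 /hr
ρ = λ/μ = 5.3908/14.2180 = 0.3792
Lq = ρ²/(1−ρ) = 0.1438/0.6208 = 0.2316

Final: 0.2316


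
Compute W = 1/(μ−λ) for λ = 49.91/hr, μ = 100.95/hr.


W = 1/(μ−λ) = 1/(100.95 − 49.91) = 1/51.04 = 0.01959 hr

Final: 0.01959 hr


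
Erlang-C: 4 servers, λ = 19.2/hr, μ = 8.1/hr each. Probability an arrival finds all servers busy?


a = λ/μ = 2.3704; ρ = a/4 = 0.5926
P₀ = 0.085999 (from M/M/c formula)
C(c,a) = [a^c/(c!(1−ρ))]·P₀ = [31.56929/(24·0.4074)]·0.085999
= 3.22868·0.085999 = 0.277662

Final: 0.277662


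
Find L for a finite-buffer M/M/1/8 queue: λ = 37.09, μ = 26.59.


ρ = 37.09/26.59 = 1.3949
L = ρ[1 − (K+1)ρ^K + Kρ^(K+1)] / [(1−ρ)(1−ρ^(K+1))]
Numerator: 1.3949·(1 − 9·14.332039 + 8·19.991550) = 44.558288
Denominator: (-0.3949)·(-18.991550) = 7.499484
L = 44.558288/7.499484 = 5.9415

Final: 5.9415


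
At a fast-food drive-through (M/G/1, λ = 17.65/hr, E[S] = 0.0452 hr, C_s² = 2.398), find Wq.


ρ = λ·E[S] = 17.65·0.0452 = 0.7978
E[S²] = E[S]²(1+C_s²) = 0.0452²·(1+2.398) = 0.006942
Wq = λ·E[S²]/(2(1−ρ)) = 17.65·0.006942/(2·0.2022) = 0.30296 hr

Final: 0.30296 hr


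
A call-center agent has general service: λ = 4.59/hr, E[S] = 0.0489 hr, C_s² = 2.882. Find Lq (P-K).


ρ = λ·E[S] = 4.59·0.0489 = 0.2245
Lq = ρ²(1+C_s²)/(2(1−ρ)) = 0.05038·(1+2.882)/(2·0.7755)
= 0.05038·3.8820/1.5511 = 0.12608

Final: 0.12608


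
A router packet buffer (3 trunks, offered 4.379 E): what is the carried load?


B(3,4.379) = 0.483223 (Erlang-B)
Carried load = a(1 − B) = 4.379·(1 − 0.483223) = 4.379·0.516777 = 2.2630 E

Final: 2.2630 Erlangs


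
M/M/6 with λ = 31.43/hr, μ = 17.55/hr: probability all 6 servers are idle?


a = λ/μ = 31.43/17.55 = 1.7909; ρ = a/c = 0.2985
Σ_{k=0}^{5} a^k/k! (terms k=0..5) = 1.00000 + 1.79088 + 1.60363 + 0.95731 + 0.42861 + 0.15352 = 5.93394
Tail: a^6/(6!(1−ρ)) = 32.99161/(720·0.7015) = 0.06532
P₀ = 1/(5.93394 + 0.06532) = 1/5.99926 = 0.166687

Final: 0.166687


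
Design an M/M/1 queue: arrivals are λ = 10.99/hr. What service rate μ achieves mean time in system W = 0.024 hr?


W = 1/(μ−λ) ⇒ μ − λ = 1/W = 1/0.024 = 41.6667
μ = λ + 1/W = 10.99 + 41.6667 = 52.6567 per hr

Final: 52.6567 /hr


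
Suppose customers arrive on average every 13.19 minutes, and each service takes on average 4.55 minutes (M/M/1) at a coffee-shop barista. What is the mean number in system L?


λ = 60/13.19 = 4.5489 /hr
μ = 60/4.55 = 13.1868 /hr
ρ = λ/μ = 4.5489/13.1868 = 0.3450
L = ρ/(1−ρ) = 0.3450/0.6550 = 0.5266

Final: 0.5266


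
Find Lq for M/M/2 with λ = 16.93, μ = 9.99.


a = λ/μ = 1.6947; ρ = a/2 = 0.8473
P₀ = 0.082633
Lq = P₀·a^c·ρ / (c!·(1−ρ)²) = 0.082633·2.87199·0.8473/(2·0.02330)
= 4.31481

Final: 4.31481


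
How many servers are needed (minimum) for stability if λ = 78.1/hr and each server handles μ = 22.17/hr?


Stability requires cμ > λ ⇔ c > λ/μ.
λ/μ = 78.1/22.17 = 3.5228
Minimum integer c = ⌊3.5228⌋ + 1 = 4
Check: 4·22.17 = 88.68 > 78.1, while 3·22.17 = 66.51 ≤ 78.1

Final: 4 servers


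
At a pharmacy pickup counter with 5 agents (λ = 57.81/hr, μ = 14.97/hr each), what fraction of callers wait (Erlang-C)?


a = λ/μ = 3.8617; ρ = a/5 = 0.7723
P₀ = 0.015969 (from M/M/c formula)
C(c,a) = [a^c/(c!(1−ρ))]·P₀ = [858.82731/(120·0.2277)]·0.015969
= 31.43741·0.015969 = 0.502032

Final: 0.502032


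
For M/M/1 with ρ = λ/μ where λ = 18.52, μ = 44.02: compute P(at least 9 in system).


ρ = 18.52/44.02 = 0.4207
P(N ≥ n) = ρ^n = 0.4207^9 = 0.0004130

Final: 0.0004130


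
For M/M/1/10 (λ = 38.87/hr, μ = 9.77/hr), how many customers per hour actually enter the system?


ρ = 3.9785; P_K = (1−ρ)ρ^10/(1−ρ^11) = 0.748650
λ_eff = λ(1 − P_K) = 38.87·(1 − 0.748650) = 38.87·0.251350 = 9.7700 /hr

Final: 9.7700 /hr


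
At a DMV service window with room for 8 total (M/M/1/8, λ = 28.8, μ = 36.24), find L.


ρ = 28.8/36.24 = 0.7947
L = ρ[1 − (K+1)ρ^K + Kρ^(K+1)] / [(1−ρ)(1−ρ^(K+1))]
Numerator: 0.7947·(1 − 9·0.159087 + 8·0.126427) = 0.460634
Denominator: (0.2053)·(0.873573) = 0.179343
L = 0.460634/0.179343 = 2.5685

Final: 2.5685


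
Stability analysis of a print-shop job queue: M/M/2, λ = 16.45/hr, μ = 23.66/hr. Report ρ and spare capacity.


Total capacity cμ = 2·23.66 = 47.32/hr
ρ = λ/(cμ) = 16.45/47.32 = 0.3476
Stable ⇔ ρ < 1: YES
Spare capacity = cμ − λ = 47.32 − 16.45 = 30.87/hr

Final: ρ = 0.3476; stable; margin = 30.87/hr


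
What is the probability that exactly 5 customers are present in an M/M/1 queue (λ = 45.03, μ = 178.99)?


ρ = 45.03/178.99 = 0.2516
P_n = (1−ρ)·ρ^n = (1 − 0.2516)·0.2516^5 = 0.7484·0.001008 = 0.0007542

Final: 0.0007542


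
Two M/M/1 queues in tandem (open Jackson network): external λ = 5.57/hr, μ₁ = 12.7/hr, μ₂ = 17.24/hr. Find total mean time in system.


Each node sees arrival rate λ = 5.57/hr (tandem ⇒ throughput preserved).
W₁ = 1/(μ₁−λ) = 1/(12.7−5.57) = 0.14025 hr
W₂ = 1/(μ₂−λ) = 1/(17.24−5.57) = 0.08569 hr
W_total = W₁ + W₂ = 0.14025 + 0.08569 = 0.22594 hr

Final: 0.22594 hr


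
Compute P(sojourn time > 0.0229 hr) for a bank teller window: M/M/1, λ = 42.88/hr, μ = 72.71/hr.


W ~ Exponential(μ−λ) for M/M/1.
μ − λ = 72.71 − 42.88 = 29.8300
P(W > t) = e^{−(μ−λ)t} = e^{−0.6831} = 0.505045

Final: 0.505045


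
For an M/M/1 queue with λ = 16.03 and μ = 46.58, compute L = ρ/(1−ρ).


ρ = λ/μ = 16.03/46.58 = 0.3441
L = ρ/(1−ρ) = 0.3441/(1 − 0.3441) = 0.3441/0.6559 = 0.5247

Final: 0.5247


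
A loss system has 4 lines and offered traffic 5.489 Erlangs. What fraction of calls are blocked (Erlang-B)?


B(c,a) = (a^c/c!) / Σ_{k=0}^{c} a^k/k!
a^4/4! = 37.823497
Σ terms (k=0..4): 1.00000 + 5.48900 + 15.06456 + 27.56312 + 37.82350 = 86.940182
B = 37.823497/86.940182 = 0.435052

Final: 0.435052


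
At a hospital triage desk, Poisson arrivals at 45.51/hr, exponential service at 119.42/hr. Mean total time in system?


W = 1/(μ−λ) = 1/(119.42 − 45.51) = 1/73.91 = 0.01353 hr

Final: 0.01353 hr


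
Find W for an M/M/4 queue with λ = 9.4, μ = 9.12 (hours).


a = 1.0307; ρ = 0.2577; P₀ = 0.356161
Lq = P₀·a^c·ρ/(c!(1−ρ)²) = 0.007832
Wq = Lq/λ = 0.007832/9.4 = 0.0008332 hr
W = Wq + 1/μ = 0.0008332 + 0.10965 = 0.11048 hr

Final: 0.11048 hr


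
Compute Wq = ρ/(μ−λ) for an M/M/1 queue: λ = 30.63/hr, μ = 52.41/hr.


ρ = 30.63/52.41 = 0.5844
Wq = ρ/(μ−λ) = 0.5844/(52.41 − 30.63) = 0.5844/21.78 = 0.02683 hr

Final: 0.02683 hr


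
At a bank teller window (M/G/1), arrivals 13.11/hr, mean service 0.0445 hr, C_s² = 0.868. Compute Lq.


ρ = λ·E[S] = 13.11·0.0445 = 0.5834
Lq = ρ²(1+C_s²)/(2(1−ρ)) = 0.3403·(1+0.868)/(2·0.4166)
= 0.3403·1.8680/0.8332 = 0.76304

Final: 0.76304


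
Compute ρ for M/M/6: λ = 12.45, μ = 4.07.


ρ = λ/(cμ) = 12.45/(6·4.07) = 12.45/24.42 = 0.5098

Final: 0.5098


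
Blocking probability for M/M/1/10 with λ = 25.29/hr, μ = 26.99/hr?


ρ = λ/μ = 25.29/26.99 = 0.9370
P_K = (1−ρ)ρ^K/(1−ρ^(K+1)) = (0.06299·0.521746)/(1 − 0.488884)
= 0.032863/0.511116 = 0.064296

Final: 0.064296


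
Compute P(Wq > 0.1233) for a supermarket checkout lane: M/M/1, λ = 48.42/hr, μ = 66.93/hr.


ρ = 48.42/66.93 = 0.7234
P(Wq > t) = ρ·e^{−(μ−λ)t} = 0.7234·e^{−2.2823}
= 0.7234·0.102051 = 0.073828

Final: 0.073828


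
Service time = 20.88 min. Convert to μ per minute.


μ = 1/(service time) in consistent units.
1 minute = 1 min, so μ = 1/20.88 = 0.04789 per minute

Final: 0.04789 /min


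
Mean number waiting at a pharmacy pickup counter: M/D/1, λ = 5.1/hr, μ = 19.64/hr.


ρ = 5.1/19.64 = 0.2597
M/D/1: Lq = ρ²/(2(1−ρ)) = 0.06743/(2·0.7403) = 0.04554

Final: 0.04554


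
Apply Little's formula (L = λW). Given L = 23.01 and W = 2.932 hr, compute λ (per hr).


λ = L/W = 23.01/2.932 = 7.8479 /hr

Final: 7.8479 /hr


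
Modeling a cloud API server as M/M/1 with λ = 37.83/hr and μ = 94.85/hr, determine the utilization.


ρ = λ/μ = 37.83/94.85 = 0.3988

Final: 0.3988


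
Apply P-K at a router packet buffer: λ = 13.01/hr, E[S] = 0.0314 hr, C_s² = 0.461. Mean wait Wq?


ρ = λ·E[S] = 13.01·0.0314 = 0.4085
E[S²] = E[S]²(1+C_s²) = 0.0314²·(1+0.461) = 0.001440
Wq = λ·E[S²]/(2(1−ρ)) = 13.01·0.001440/(2·0.5915) = 0.01584 hr

Final: 0.01584 hr


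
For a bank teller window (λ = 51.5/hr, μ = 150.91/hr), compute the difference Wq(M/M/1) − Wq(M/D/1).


ρ = 51.5/150.91 = 0.3413
Wq(M/M/1) = ρ/(μ−λ) = 0.3413/99.41 = 0.003433 hr
Wq(M/D/1) = ρ/(2(μ−λ)) = 0.001716 hr
Savings = 0.003433 − 0.001716 = 0.001716 hr

Final: 0.001716 hr


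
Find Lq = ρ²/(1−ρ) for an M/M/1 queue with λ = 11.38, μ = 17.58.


ρ = 11.38/17.58 = 0.6473
Lq = ρ²/(1−ρ) = 0.4190/0.3527 = 1.1882

Final: 1.1882


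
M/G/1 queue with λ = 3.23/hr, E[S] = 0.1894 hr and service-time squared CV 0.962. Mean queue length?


ρ = λ·E[S] = 3.23·0.1894 = 0.6118
Lq = ρ²(1+C_s²)/(2(1−ρ)) = 0.3743·(1+0.962)/(2·0.3882)
= 0.3743·1.9620/0.7765 = 0.94566

Final: 0.94566


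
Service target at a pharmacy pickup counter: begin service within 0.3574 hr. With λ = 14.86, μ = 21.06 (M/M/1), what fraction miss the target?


ρ = 14.86/21.06 = 0.7056
P(Wq > t) = ρ·e^{−(μ−λ)t} = 0.7056·e^{−2.2159}
= 0.7056·0.109058 = 0.076951

Final: 0.076951


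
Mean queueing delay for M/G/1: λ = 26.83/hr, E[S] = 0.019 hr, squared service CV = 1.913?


ρ = λ·E[S] = 26.83·0.019 = 0.5098
E[S²] = E[S]²(1+C_s²) = 0.019²·(1+1.913) = 0.001052
Wq = λ·E[S²]/(2(1−ρ)) = 26.83·0.001052/(2·0.4902) = 0.02878 hr

Final: 0.02878 hr


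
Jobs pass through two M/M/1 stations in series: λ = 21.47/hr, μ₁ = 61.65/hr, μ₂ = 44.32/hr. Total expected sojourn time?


Each node sees arrival rate λ = 21.47/hr (tandem ⇒ throughput preserved).
W₁ = 1/(μ₁−λ) = 1/(61.65−21.47) = 0.02489 hr
W₂ = 1/(μ₂−λ) = 1/(44.32−21.47) = 0.04376 hr
W_total = W₁ + W₂ = 0.02489 + 0.04376 = 0.06865 hr

Final: 0.06865 hr


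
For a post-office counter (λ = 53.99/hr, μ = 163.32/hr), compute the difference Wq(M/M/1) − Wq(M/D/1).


ρ = 53.99/163.32 = 0.3306
Wq(M/M/1) = ρ/(μ−λ) = 0.3306/109.33 = 0.003024 hr
Wq(M/D/1) = ρ/(2(μ−λ)) = 0.001512 hr
Savings = 0.003024 − 0.001512 = 0.001512 hr

Final: 0.001512 hr


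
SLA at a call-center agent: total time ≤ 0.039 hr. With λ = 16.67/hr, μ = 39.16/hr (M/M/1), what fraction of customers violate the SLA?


W ~ Exponential(μ−λ) for M/M/1.
μ − λ = 39.16 − 16.67 = 22.4900
P(W > t) = e^{−(μ−λ)t} = e^{−0.8771} = 0.415983

Final: 0.415983


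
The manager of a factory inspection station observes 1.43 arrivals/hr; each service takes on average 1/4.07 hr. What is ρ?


ρ = λ/μ = 1.43/4.07 = 0.3514

Final: 0.3514


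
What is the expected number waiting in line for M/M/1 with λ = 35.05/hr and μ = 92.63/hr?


ρ = 35.05/92.63 = 0.3784
Lq = ρ²/(1−ρ) = 0.1432/0.6216 = 0.2303

Final: 0.2303


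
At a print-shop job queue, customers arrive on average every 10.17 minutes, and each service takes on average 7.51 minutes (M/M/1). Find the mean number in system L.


λ = 60/10.17 = 5.8997 /hr
μ = 60/7.51 = 7.9893 /hr
ρ = λ/μ = 5.8997/7.9893 = 0.7384
L = ρ/(1−ρ) = 0.7384/0.2616 = 2.8233

Final: 2.8233


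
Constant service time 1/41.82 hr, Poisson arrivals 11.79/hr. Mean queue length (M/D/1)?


ρ = 11.79/41.82 = 0.2819
M/D/1: Lq = ρ²/(2(1−ρ)) = 0.07948/(2·0.7181) = 0.05534

Final: 0.05534


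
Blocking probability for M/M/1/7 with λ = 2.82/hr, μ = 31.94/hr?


ρ = λ/μ = 2.82/31.94 = 0.08829
P_K = (1−ρ)ρ^K/(1−ρ^(K+1)) = (0.9117·0.00000004182)/(1 − 0.000000003692)
= 0.00000003813/1.000000 = 0.00000003813

Final: 0.00000003813


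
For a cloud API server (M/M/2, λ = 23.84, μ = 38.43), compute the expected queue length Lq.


a = λ/μ = 0.6203; ρ = a/2 = 0.3102
P₀ = 0.526514
Lq = P₀·a^c·ρ / (c!·(1−ρ)²) = 0.526514·0.38483·0.3102/(2·0.47586)
= 0.06604

Final: 0.06604


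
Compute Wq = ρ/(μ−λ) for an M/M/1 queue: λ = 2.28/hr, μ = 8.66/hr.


ρ = 2.28/8.66 = 0.2633
Wq = ρ/(μ−λ) = 0.2633/(8.66 − 2.28) = 0.2633/6.38 = 0.04127 hr

Final: 0.04127 hr


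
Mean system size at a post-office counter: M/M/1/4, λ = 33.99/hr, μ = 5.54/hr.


ρ = 33.99/5.54 = 6.1354
L = ρ[1 − (K+1)ρ^K + Kρ^(K+1)] / [(1−ρ)(1−ρ^(K+1))]
Numerator: 6.1354·(1 − 5·1416.986131 + 4·8693.747036) = 169895.134318
Denominator: (-5.1354)·(-8692.747036) = 44640.551115
L = 169895.134318/44640.551115 = 3.8058

Final: 3.8058


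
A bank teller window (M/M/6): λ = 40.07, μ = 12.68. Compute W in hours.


a = 3.1601; ρ = 0.5267; P₀ = 0.041466
Lq = P₀·a^c·ρ/(c!(1−ρ)²) = 0.13483
Wq = Lq/λ = 0.13483/40.07 = 0.003365 hr
W = Wq + 1/μ = 0.003365 + 0.07886 = 0.08223 hr

Final: 0.08223 hr


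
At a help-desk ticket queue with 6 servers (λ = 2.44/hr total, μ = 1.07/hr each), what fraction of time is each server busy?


ρ = λ/(cμ) = 2.44/(6·1.07) = 2.44/6.42 = 0.3801

Final: 0.3801


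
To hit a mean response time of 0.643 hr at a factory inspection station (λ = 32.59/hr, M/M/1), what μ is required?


W = 1/(μ−λ) ⇒ μ − λ = 1/W = 1/0.643 = 1.5552
μ = λ + 1/W = 32.59 + 1.5552 = 34.1452 per hr

Final: 34.1452 /hr


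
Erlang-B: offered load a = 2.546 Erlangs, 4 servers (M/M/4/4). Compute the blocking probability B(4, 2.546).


B(c,a) = (a^c/c!) / Σ_{k=0}^{c} a^k/k!
a^4/4! = 1.750743
Σ terms (k=0..4): 1.00000 + 2.54600 + 3.24106 + 2.75058 + 1.75074 = 11.288379
B = 1.750743/11.288379 = 0.155092

Final: 0.155092
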